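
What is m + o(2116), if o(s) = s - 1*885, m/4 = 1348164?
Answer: 5393887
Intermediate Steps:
m = 5392656 (m = 4*1348164 = 5392656)
o(s) = -885 + s (o(s) = s - 885 = -885 + s)
m + o(2116) = 5392656 + (-885 + 2116) = 5392656 + 1231 = 5393887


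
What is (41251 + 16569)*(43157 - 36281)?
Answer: 397570320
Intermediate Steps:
(41251 + 16569)*(43157 - 36281) = 57820*6876 = 397570320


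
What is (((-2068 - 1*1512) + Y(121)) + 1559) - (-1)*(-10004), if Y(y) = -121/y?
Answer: -12026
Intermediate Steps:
(((-2068 - 1*1512) + Y(121)) + 1559) - (-1)*(-10004) = (((-2068 - 1*1512) - 121/121) + 1559) - (-1)*(-10004) = (((-2068 - 1512) - 121*1/121) + 1559) - 1*10004 = ((-3580 - 1) + 1559) - 10004 = (-3581 + 1559) - 10004 = -2022 - 10004 = -12026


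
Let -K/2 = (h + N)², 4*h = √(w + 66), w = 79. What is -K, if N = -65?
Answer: (260 - √145)²/8 ≈ 7685.4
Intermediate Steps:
h = √145/4 (h = √(79 + 66)/4 = √145/4 ≈ 3.0104)
K = -2*(-65 + √145/4)² (K = -2*(√145/4 - 65)² = -2*(-65 + √145/4)² ≈ -7685.4)
-K = -(-67745/8 + 65*√145) = 67745/8 - 65*√145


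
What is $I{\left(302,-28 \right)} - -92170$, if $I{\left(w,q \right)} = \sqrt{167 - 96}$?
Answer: $92170 + \sqrt{71} \approx 92178.0$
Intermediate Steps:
$I{\left(w,q \right)} = \sqrt{71}$
$I{\left(302,-28 \right)} - -92170 = \sqrt{71} - -92170 = \sqrt{71} + 92170 = 92170 + \sqrt{71}$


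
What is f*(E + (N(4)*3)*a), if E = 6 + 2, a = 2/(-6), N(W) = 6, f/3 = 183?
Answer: 1098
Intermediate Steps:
f = 549 (f = 3*183 = 549)
a = -⅓ (a = 2*(-⅙) = -⅓ ≈ -0.33333)
E = 8
f*(E + (N(4)*3)*a) = 549*(8 + (6*3)*(-⅓)) = 549*(8 + 18*(-⅓)) = 549*(8 - 6) = 549*2 = 1098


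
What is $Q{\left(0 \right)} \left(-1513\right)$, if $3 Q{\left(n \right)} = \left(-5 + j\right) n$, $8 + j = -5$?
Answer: $0$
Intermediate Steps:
$j = -13$ ($j = -8 - 5 = -13$)
$Q{\left(n \right)} = - 6 n$ ($Q{\left(n \right)} = \frac{\left(-5 - 13\right) n}{3} = \frac{\left(-18\right) n}{3} = - 6 n$)
$Q{\left(0 \right)} \left(-1513\right) = \left(-6\right) 0 \left(-1513\right) = 0 \left(-1513\right) = 0$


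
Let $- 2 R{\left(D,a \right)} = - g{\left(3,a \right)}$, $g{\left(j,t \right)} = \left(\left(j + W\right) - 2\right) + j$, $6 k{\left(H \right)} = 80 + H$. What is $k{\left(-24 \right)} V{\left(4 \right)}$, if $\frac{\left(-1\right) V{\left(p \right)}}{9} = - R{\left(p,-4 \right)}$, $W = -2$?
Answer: $84$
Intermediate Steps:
$k{\left(H \right)} = \frac{40}{3} + \frac{H}{6}$ ($k{\left(H \right)} = \frac{80 + H}{6} = \frac{40}{3} + \frac{H}{6}$)
$g{\left(j,t \right)} = -4 + 2 j$ ($g{\left(j,t \right)} = \left(\left(j - 2\right) - 2\right) + j = \left(\left(-2 + j\right) - 2\right) + j = \left(-4 + j\right) + j = -4 + 2 j$)
$R{\left(D,a \right)} = 1$ ($R{\left(D,a \right)} = - \frac{\left(-1\right) \left(-4 + 2 \cdot 3\right)}{2} = - \frac{\left(-1\right) \left(-4 + 6\right)}{2} = - \frac{\left(-1\right) 2}{2} = \left(- \frac{1}{2}\right) \left(-2\right) = 1$)
$V{\left(p \right)} = 9$ ($V{\left(p \right)} = - 9 \left(\left(-1\right) 1\right) = \left(-9\right) \left(-1\right) = 9$)
$k{\left(-24 \right)} V{\left(4 \right)} = \left(\frac{40}{3} + \frac{1}{6} \left(-24\right)\right) 9 = \left(\frac{40}{3} - 4\right) 9 = \frac{28}{3} \cdot 9 = 84$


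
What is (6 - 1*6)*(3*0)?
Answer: 0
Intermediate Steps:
(6 - 1*6)*(3*0) = (6 - 6)*0 = 0*0 = 0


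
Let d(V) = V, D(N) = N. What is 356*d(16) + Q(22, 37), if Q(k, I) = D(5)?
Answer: 5701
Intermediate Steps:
Q(k, I) = 5
356*d(16) + Q(22, 37) = 356*16 + 5 = 5696 + 5 = 5701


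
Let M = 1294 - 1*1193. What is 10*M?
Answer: 1010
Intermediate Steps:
M = 101 (M = 1294 - 1193 = 101)
10*M = 10*101 = 1010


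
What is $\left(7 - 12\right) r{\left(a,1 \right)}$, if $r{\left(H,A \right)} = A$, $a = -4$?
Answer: $-5$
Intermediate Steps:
$\left(7 - 12\right) r{\left(a,1 \right)} = \left(7 - 12\right) 1 = \left(-5\right) 1 = -5$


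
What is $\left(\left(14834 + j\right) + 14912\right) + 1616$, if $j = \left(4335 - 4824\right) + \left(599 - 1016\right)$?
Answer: $30456$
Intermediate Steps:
$j = -906$ ($j = -489 - 417 = -906$)
$\left(\left(14834 + j\right) + 14912\right) + 1616 = \left(\left(14834 - 906\right) + 14912\right) + 1616 = \left(13928 + 14912\right) + 1616 = 28840 + 1616 = 30456$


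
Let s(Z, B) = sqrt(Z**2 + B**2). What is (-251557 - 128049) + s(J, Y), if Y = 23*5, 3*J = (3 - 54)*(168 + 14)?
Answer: -379606 + sqrt(9586061) ≈ -3.7651e+5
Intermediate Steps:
J = -3094 (J = ((3 - 54)*(168 + 14))/3 = (-51*182)/3 = (1/3)*(-9282) = -3094)
Y = 115
s(Z, B) = sqrt(B**2 + Z**2)
(-251557 - 128049) + s(J, Y) = (-251557 - 128049) + sqrt(115**2 + (-3094)**2) = -379606 + sqrt(13225 + 9572836) = -379606 + sqrt(9586061)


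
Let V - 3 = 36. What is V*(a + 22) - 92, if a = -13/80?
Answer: 60773/80 ≈ 759.66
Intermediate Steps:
V = 39 (V = 3 + 36 = 39)
a = -13/80 (a = -13*1/80 = -13/80 ≈ -0.16250)
V*(a + 22) - 92 = 39*(-13/80 + 22) - 92 = 39*(1747/80) - 92 = 68133/80 - 92 = 60773/80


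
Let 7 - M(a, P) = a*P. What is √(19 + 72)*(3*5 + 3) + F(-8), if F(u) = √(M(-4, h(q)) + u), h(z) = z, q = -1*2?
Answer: 3*I + 18*√91 ≈ 171.71 + 3.0*I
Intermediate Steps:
q = -2
M(a, P) = 7 - P*a (M(a, P) = 7 - a*P = 7 - P*a)
F(u) = √(-1 + u) (F(u) = √((7 - 1*(-2)*(-4)) + u) = √((7 - 8) + u) = √(-1 + u))
√(19 + 72)*(3*5 + 3) + F(-8) = √(19 + 72)*(3*5 + 3) + √(-1 - 8) = √91*(15 + 3) + √(-9) = √91*18 + 3*I = 18*√91 + 3*I = 3*I + 18*√91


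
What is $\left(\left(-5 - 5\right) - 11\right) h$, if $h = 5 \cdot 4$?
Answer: $-420$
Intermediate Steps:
$h = 20$
$\left(\left(-5 - 5\right) - 11\right) h = \left(\left(-5 - 5\right) - 11\right) 20 = \left(-10 - 11\right) 20 = \left(-21\right) 20 = -420$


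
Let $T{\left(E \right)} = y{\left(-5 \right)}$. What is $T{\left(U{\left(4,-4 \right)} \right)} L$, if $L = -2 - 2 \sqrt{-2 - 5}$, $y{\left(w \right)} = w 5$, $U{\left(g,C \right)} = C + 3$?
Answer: $50 + 50 i \sqrt{7} \approx 50.0 + 132.29 i$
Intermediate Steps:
$U{\left(g,C \right)} = 3 + C$
$y{\left(w \right)} = 5 w$
$T{\left(E \right)} = -25$ ($T{\left(E \right)} = 5 \left(-5\right) = -25$)
$L = -2 - 2 i \sqrt{7}$ ($L = -2 - 2 \sqrt{-7} = -2 - 2 i \sqrt{7} \approx -2.0 - 5.2915 i$)
$T{\left(U{\left(4,-4 \right)} \right)} L = - 25 \left(-2 - 2 i \sqrt{7}\right) = 50 + 50 i \sqrt{7}$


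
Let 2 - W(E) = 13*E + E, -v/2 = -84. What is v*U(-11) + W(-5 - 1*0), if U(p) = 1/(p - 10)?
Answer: 64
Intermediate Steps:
v = 168 (v = -2*(-84) = 168)
U(p) = 1/(-10 + p)
W(E) = 2 - 14*E (W(E) = 2 - (13*E + E) = 2 - 14*E)
v*U(-11) + W(-5 - 1*0) = 168/(-10 - 11) + (2 - 14*(-5 - 1*0)) = 168/(-21) + (2 - 14*(-5 + 0)) = 168*(-1/21) + (2 - 14*(-5)) = -8 + (2 + 70) = -8 + 72 = 64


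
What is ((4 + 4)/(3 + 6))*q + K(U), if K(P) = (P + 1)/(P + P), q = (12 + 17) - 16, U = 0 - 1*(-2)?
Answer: 443/36 ≈ 12.306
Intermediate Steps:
U = 2 (U = 0 + 2 = 2)
q = 13 (q = 29 - 16 = 13)
K(P) = (1 + P)/(2*P) (K(P) = (1 + P)/((2*P)) = (1 + P)*(1/(2*P)) = (1 + P)/(2*P))
((4 + 4)/(3 + 6))*q + K(U) = ((4 + 4)/(3 + 6))*13 + (1/2)*(1 + 2)/2 = (8/9)*13 + (1/2)*(1/2)*3 = (8*(1/9))*13 + 3/4 = (8/9)*13 + 3/4 = 104/9 + 3/4 = 443/36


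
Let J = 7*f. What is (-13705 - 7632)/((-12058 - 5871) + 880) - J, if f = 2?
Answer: -217349/17049 ≈ -12.748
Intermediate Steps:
J = 14 (J = 7*2 = 14)
(-13705 - 7632)/((-12058 - 5871) + 880) - J = (-13705 - 7632)/((-12058 - 5871) + 880) - 1*14 = -21337/(-17929 + 880) - 14 = -21337/(-17049) - 14 = -21337*(-1/17049) - 14 = 21337/17049 - 14 = -217349/17049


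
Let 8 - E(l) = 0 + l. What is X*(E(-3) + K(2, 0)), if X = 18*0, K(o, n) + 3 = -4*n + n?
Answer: 0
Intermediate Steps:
E(l) = 8 - l (E(l) = 8 - (0 + l) = 8 - l)
K(o, n) = -3 - 3*n (K(o, n) = -3 + (-4*n + n) = -3 - 3*n)
X = 0
X*(E(-3) + K(2, 0)) = 0*((8 - 1*(-3)) + (-3 - 3*0)) = 0*((8 + 3) + (-3 + 0)) = 0*(11 - 3) = 0*8 = 0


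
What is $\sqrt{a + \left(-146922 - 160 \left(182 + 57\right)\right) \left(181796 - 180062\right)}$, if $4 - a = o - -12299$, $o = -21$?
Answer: $7 i \sqrt{6552718} \approx 17919.0 i$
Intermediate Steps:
$a = -12274$ ($a = 4 - \left(-21 - -12299\right) = 4 - \left(-21 + 12299\right) = 4 - 12278 = -12274$)
$\sqrt{a + \left(-146922 - 160 \left(182 + 57\right)\right) \left(181796 - 180062\right)} = \sqrt{-12274 + \left(-146922 - 160 \left(182 + 57\right)\right) \left(181796 - 180062\right)} = \sqrt{-12274 + \left(-146922 - 38240\right) 1734} = \sqrt{-12274 - 321070908} = \sqrt{-321083182} = 7 i \sqrt{6552718}$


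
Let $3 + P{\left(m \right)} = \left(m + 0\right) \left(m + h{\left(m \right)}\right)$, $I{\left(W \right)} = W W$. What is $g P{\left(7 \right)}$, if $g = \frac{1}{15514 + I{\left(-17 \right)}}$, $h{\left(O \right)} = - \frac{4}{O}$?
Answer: $\frac{42}{15803} \approx 0.0026577$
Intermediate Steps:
$I{\left(W \right)} = W^{2}$
$P{\left(m \right)} = -3 + m \left(m - \frac{4}{m}\right)$ ($P{\left(m \right)} = -3 + \left(m + 0\right) \left(m - \frac{4}{m}\right) = -3 + m \left(m - \frac{4}{m}\right)$)
$g = \frac{1}{15803}$ ($g = \frac{1}{15514 + \left(-17\right)^{2}} = \frac{1}{15514 + 289} = \frac{1}{15803} \approx 6.3279 \cdot 10^{-5}$)
$g P{\left(7 \right)} = \frac{-7 + 7^{2}}{15803} = \frac{-7 + 49}{15803} = \frac{1}{15803} \cdot 42 = \frac{42}{15803}$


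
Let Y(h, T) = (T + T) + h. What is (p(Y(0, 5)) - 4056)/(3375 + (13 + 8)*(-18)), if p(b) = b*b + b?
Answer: -3946/2997 ≈ -1.3167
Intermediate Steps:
Y(h, T) = h + 2*T (Y(h, T) = 2*T + h = h + 2*T)
p(b) = b + b**2 (p(b) = b**2 + b = b + b**2)
(p(Y(0, 5)) - 4056)/(3375 + (13 + 8)*(-18)) = ((0 + 2*5)*(1 + (0 + 2*5)) - 4056)/(3375 + (13 + 8)*(-18)) = ((0 + 10)*(1 + (0 + 10)) - 4056)/(3375 + 21*(-18)) = (10*(1 + 10) - 4056)/(3375 - 378) = (10*11 - 4056)/2997 = (110 - 4056)*(1/2997) = -3946*1/2997 = -3946/2997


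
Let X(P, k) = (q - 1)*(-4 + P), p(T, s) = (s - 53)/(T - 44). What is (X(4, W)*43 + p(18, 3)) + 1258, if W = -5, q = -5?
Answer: 16379/13 ≈ 1259.9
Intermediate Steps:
p(T, s) = (-53 + s)/(-44 + T)
X(P, k) = 24 - 6*P (X(P, k) = (-5 - 1)*(-4 + P) = -6*(-4 + P) = 24 - 6*P)
(X(4, W)*43 + p(18, 3)) + 1258 = ((24 - 6*4)*43 + (-53 + 3)/(-44 + 18)) + 1258 = ((24 - 24)*43 - 50/(-26)) + 1258 = (0*43 - 1/26*(-50)) + 1258 = (0 + 25/13) + 1258 = 25/13 + 1258 = 16379/13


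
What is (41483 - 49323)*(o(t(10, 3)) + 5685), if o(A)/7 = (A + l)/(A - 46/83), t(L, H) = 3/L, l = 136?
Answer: -3195834880/211 ≈ -1.5146e+7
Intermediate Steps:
o(A) = 7*(136 + A)/(-46/83 + A) (o(A) = 7*((A + 136)/(A - 46/83)) = 7*((136 + A)/(A - 46*1/83)) = 7*((136 + A)/(A - 46/83)) = 7*((136 + A)/(-46/83 + A)) = 7*(136 + A)/(-46/83 + A))
(41483 - 49323)*(o(t(10, 3)) + 5685) = (41483 - 49323)*(581*(136 + 3/10)/(-46 + 83*(3/10)) + 5685) = -7840*(581*(136 + 3*(⅒))/(-46 + 83*(3*(⅒))) + 5685) = -7840*(581*(136 + 3/10)/(-46 + 83*(3/10)) + 5685) = -7840*(581*(1363/10)/(-46 + 249/10) + 5685) = -7840*(581*(1363/10)/(-211/10) + 5685) = -7840*(581*(-10/211)*(1363/10) + 5685) = -7840*(-791903/211 + 5685) = -7840*407632/211 = -3195834880/211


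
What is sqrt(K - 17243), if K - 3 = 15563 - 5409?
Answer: I*sqrt(7086) ≈ 84.178*I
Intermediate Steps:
K = 10157 (K = 3 + (15563 - 5409) = 3 + 10154 = 10157)
sqrt(K - 17243) = sqrt(10157 - 17243) = sqrt(-7086) = I*sqrt(7086)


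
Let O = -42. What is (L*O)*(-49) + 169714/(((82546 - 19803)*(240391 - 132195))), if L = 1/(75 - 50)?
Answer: 6985411456637/84856770350 ≈ 82.320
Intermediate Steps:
L = 1/25 ≈ 0.040000
(L*O)*(-49) + 169714/(((82546 - 19803)*(240391 - 132195))) = ((1/25)*(-42))*(-49) + 169714/(((82546 - 19803)*(240391 - 132195))) = -42/25*(-49) + 169714/((62743*108196)) = 2058/25 + 169714/6788541628 = 2058/25 + 169714*(1/6788541628) = 2058/25 + 84857/3394270814 = 6985411456637/84856770350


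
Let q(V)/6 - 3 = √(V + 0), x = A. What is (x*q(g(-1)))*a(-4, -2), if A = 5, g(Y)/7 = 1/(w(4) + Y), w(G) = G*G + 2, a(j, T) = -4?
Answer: -360 - 120*√119/17 ≈ -437.00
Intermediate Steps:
w(G) = 2 + G² (w(G) = G² + 2 = 2 + G²)
g(Y) = 7/(18 + Y) (g(Y) = 7/((2 + 4²) + Y) = 7/((2 + 16) + Y) = 7/(18 + Y))
x = 5
q(V) = 18 + 6*√V (q(V) = 18 + 6*√(V + 0) = 18 + 6*√V)
(x*q(g(-1)))*a(-4, -2) = (5*(18 + 6*√(7/(18 - 1))))*(-4) = (5*(18 + 6*√(7/17)))*(-4) = (5*(18 + 6*(√119/17)))*(-4) = (5*(18 + 6*√119/17))*(-4) = (90 + 30*√119/17)*(-4) = -360 - 120*√119/17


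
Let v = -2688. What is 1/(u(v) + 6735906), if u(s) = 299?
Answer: 1/6736205 ≈ 1.4845e-7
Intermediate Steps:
1/(u(v) + 6735906) = 1/(299 + 6735906) = 1/6736205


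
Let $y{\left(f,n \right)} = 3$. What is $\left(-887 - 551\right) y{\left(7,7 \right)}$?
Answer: $-4314$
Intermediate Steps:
$\left(-887 - 551\right) y{\left(7,7 \right)} = \left(-887 - 551\right) 3 = \left(-1438\right) 3 = -4314$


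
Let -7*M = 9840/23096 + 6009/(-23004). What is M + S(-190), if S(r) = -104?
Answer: -16119760627/154962612 ≈ -104.02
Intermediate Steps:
M = -3648979/154962612 (M = -(9840/23096 + 6009/(-23004))/7 = -(9840*(1/23096) + 6009*(-1/23004))/7 = -(1230/2887 - 2003/7668)/7 = -⅐*3648979/22137516 = -3648979/154962612 ≈ -0.023547)
M + S(-190) = -3648979/154962612 - 104 = -16119760627/154962612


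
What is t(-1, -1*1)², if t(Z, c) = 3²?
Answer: 81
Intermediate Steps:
t(Z, c) = 9
t(-1, -1*1)² = 9² = 81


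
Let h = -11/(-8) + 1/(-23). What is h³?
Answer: 14706125/6229504 ≈ 2.3607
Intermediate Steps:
h = 245/184 (h = -11*(-⅛) + 1*(-1/23) = 11/8 - 1/23 = 245/184 ≈ 1.3315)
h³ = (245/184)³ = 14706125/6229504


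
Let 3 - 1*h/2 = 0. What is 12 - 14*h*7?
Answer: -576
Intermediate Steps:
h = 6 (h = 6 - 2*0 = 6 + 0 = 6)
12 - 14*h*7 = 12 - 84*7 = 12 - 14*42 = 12 - 588 = -576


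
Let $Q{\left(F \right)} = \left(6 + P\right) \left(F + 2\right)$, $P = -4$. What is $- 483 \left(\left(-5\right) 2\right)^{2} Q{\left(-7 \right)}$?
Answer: $483000$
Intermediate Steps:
$Q{\left(F \right)} = 4 + 2 F$ ($Q{\left(F \right)} = \left(6 - 4\right) \left(F + 2\right) = 2 \left(2 + F\right) = 4 + 2 F$)
$- 483 \left(\left(-5\right) 2\right)^{2} Q{\left(-7 \right)} = - 483 \left(\left(-5\right) 2\right)^{2} \left(4 + 2 \left(-7\right)\right) = - 483 \left(-10\right)^{2} \left(4 - 14\right) = \left(-483\right) 100 \left(-10\right) = \left(-48300\right) \left(-10\right) = 483000$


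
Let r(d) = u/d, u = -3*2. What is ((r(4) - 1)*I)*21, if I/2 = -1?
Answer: 105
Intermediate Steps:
u = -6
r(d) = -6/d
I = -2 (I = 2*(-1) = -2)
((r(4) - 1)*I)*21 = ((-6/4 - 1)*(-2))*21 = ((-6*¼ - 1)*(-2))*21 = ((-3/2 - 1)*(-2))*21 = -5/2*(-2)*21 = 5*21 = 105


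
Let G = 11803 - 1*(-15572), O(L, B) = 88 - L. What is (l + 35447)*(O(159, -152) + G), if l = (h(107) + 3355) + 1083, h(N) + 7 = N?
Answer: 1091750440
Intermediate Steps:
h(N) = -7 + N
l = 4538 (l = ((-7 + 107) + 3355) + 1083 = (100 + 3355) + 1083 = 3455 + 1083 = 4538)
G = 27375 (G = 11803 + 15572 = 27375)
(l + 35447)*(O(159, -152) + G) = (4538 + 35447)*((88 - 1*159) + 27375) = 39985*((88 - 159) + 27375) = 39985*(-71 + 27375) = 39985*27304 = 1091750440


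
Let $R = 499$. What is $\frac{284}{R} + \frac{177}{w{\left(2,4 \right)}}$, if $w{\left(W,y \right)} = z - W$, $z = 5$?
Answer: $\frac{29725}{499} \approx 59.569$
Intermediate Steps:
$w{\left(W,y \right)} = 5 - W$
$\frac{284}{R} + \frac{177}{w{\left(2,4 \right)}} = \frac{284}{499} + \frac{177}{5 - 2} = 284 \cdot \frac{1}{499} + \frac{177}{5 - 2} = \frac{284}{499} + \frac{177}{3} = \frac{284}{499} + 177 \cdot \frac{1}{3} = \frac{284}{499} + 59 = \frac{29725}{499}$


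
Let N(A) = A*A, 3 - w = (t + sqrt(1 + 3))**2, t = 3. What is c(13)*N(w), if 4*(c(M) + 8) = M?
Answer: -2299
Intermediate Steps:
c(M) = -8 + M/4
w = -22 (w = 3 - (3 + sqrt(1 + 3))**2 = 3 - (3 + sqrt(4))**2 = 3 - (3 + 2)**2 = 3 - 1*5**2 = 3 - 1*25 = 3 - 25 = -22)
N(A) = A**2
c(13)*N(w) = (-8 + (1/4)*13)*(-22)**2 = (-8 + 13/4)*484 = -19/4*484 = -2299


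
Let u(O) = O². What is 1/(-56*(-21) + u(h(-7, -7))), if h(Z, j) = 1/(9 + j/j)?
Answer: 100/117601 ≈ 0.00085033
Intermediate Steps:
h(Z, j) = ⅒ (h(Z, j) = 1/(9 + 1) = 1/10 = ⅒)
1/(-56*(-21) + u(h(-7, -7))) = 1/(-56*(-21) + (⅒)²) = 1/(1176 + 1/100) = 1/(117601/100) = 100/117601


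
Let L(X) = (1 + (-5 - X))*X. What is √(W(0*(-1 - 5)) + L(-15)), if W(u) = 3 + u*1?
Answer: 9*I*√2 ≈ 12.728*I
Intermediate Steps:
L(X) = X*(-4 - X) (L(X) = (-4 - X)*X = X*(-4 - X))
W(u) = 3 + u
√(W(0*(-1 - 5)) + L(-15)) = √((3 + 0*(-1 - 5)) - 1*(-15)*(4 - 15)) = √((3 + 0*(-6)) - 1*(-15)*(-11)) = √((3 + 0) - 165) = √(3 - 165) = √(-162) = 9*I*√2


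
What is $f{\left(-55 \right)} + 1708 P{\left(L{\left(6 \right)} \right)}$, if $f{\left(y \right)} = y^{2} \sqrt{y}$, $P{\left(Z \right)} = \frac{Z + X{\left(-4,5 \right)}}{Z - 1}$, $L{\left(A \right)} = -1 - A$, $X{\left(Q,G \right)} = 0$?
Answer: $\frac{2989}{2} + 3025 i \sqrt{55} \approx 1494.5 + 22434.0 i$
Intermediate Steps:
$P{\left(Z \right)} = \frac{Z}{-1 + Z}$ ($P{\left(Z \right)} = \frac{Z + 0}{Z - 1} = \frac{Z}{-1 + Z}$)
$f{\left(y \right)} = y^{\frac{5}{2}}$
$f{\left(-55 \right)} + 1708 P{\left(L{\left(6 \right)} \right)} = \left(-55\right)^{\frac{5}{2}} + 1708 \frac{-1 - 6}{-1 - 7} = 3025 i \sqrt{55} + 1708 \frac{-1 - 6}{-1 - 7} = 3025 i \sqrt{55} + 1708 \left(- \frac{7}{-1 - 7}\right) = 3025 i \sqrt{55} + 1708 \left(- \frac{7}{-8}\right) = 3025 i \sqrt{55} + 1708 \left(\left(-7\right) \left(- \frac{1}{8}\right)\right) = 3025 i \sqrt{55} + 1708 \cdot \frac{7}{8} = 3025 i \sqrt{55} + \frac{2989}{2} = \frac{2989}{2} + 3025 i \sqrt{55}$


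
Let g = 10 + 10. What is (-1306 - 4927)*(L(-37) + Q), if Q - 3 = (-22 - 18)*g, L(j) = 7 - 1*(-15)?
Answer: 4830575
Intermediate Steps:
L(j) = 22 (L(j) = 7 + 15 = 22)
g = 20
Q = -797 (Q = 3 + (-22 - 18)*20 = 3 - 40*20 = 3 - 800 = -797)
(-1306 - 4927)*(L(-37) + Q) = (-1306 - 4927)*(22 - 797) = -6233*(-775) = 4830575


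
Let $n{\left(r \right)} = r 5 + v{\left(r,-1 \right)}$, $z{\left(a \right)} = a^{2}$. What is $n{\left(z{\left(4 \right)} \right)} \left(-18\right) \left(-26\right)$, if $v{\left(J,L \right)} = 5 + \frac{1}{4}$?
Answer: $39897$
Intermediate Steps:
$v{\left(J,L \right)} = \frac{21}{4}$ ($v{\left(J,L \right)} = 5 + \frac{1}{4} = \frac{21}{4}$)
$n{\left(r \right)} = \frac{21}{4} + 5 r$ ($n{\left(r \right)} = r 5 + \frac{21}{4} = 5 r + \frac{21}{4} = \frac{21}{4} + 5 r$)
$n{\left(z{\left(4 \right)} \right)} \left(-18\right) \left(-26\right) = \left(\frac{21}{4} + 5 \cdot 4^{2}\right) \left(-18\right) \left(-26\right) = \left(\frac{21}{4} + 5 \cdot 16\right) \left(-18\right) \left(-26\right) = \left(\frac{21}{4} + 80\right) \left(-18\right) \left(-26\right) = \frac{341}{4} \left(-18\right) \left(-26\right) = \left(- \frac{3069}{2}\right) \left(-26\right) = 39897$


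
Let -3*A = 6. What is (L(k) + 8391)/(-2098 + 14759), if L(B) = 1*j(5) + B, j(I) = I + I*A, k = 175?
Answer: 8561/12661 ≈ 0.67617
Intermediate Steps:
A = -2 (A = -1/3*6 = -2)
j(I) = -I (j(I) = I + I*(-2) = I - 2*I = -I)
L(B) = -5 + B (L(B) = 1*(-1*5) + B = 1*(-5) + B = -5 + B)
(L(k) + 8391)/(-2098 + 14759) = ((-5 + 175) + 8391)/(-2098 + 14759) = (170 + 8391)/12661 = 8561*(1/12661) = 8561/12661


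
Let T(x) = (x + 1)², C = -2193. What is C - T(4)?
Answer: -2218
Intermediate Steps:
T(x) = (1 + x)²
C - T(4) = -2193 - (1 + 4)² = -2193 - 1*5² = -2193 - 1*25 = -2193 - 25 = -2218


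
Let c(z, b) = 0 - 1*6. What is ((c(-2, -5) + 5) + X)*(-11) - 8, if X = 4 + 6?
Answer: -107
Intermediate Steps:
X = 10
c(z, b) = -6 (c(z, b) = 0 - 6 = -6)
((c(-2, -5) + 5) + X)*(-11) - 8 = ((-6 + 5) + 10)*(-11) - 8 = (-1 + 10)*(-11) - 8 = 9*(-11) - 8 = -99 - 8 = -107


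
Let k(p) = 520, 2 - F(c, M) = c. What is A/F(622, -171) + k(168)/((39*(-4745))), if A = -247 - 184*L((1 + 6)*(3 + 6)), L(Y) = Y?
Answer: 33700673/1765140 ≈ 19.092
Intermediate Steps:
F(c, M) = 2 - c
A = -11839 (A = -247 - 184*(1 + 6)*(3 + 6) = -247 - 1288*9 = -247 - 184*63 = -247 - 11592 = -11839)
A/F(622, -171) + k(168)/((39*(-4745))) = -11839/(2 - 1*622) + 520/((39*(-4745))) = -11839/(2 - 622) + 520/(-185055) = -11839/(-620) + 520*(-1/185055) = -11839*(-1/620) - 8/2847 = 11839/620 - 8/2847 = 33700673/1765140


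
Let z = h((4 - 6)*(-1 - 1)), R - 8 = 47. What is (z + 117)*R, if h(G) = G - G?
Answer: 6435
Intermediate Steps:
h(G) = 0
R = 55 (R = 8 + 47 = 55)
z = 0
(z + 117)*R = (0 + 117)*55 = 117*55 = 6435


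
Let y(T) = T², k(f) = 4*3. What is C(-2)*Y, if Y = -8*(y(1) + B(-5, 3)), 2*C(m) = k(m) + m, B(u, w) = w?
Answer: -160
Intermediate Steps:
k(f) = 12
C(m) = 6 + m/2 (C(m) = (12 + m)/2 = 6 + m/2)
Y = -32 (Y = -8*(1² + 3) = -8*(1 + 3) = -8*4 = -32)
C(-2)*Y = (6 + (½)*(-2))*(-32) = (6 - 1)*(-32) = 5*(-32) = -160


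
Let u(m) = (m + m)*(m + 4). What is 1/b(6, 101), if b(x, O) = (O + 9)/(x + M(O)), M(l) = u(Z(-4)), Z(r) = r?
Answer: 3/55 ≈ 0.054545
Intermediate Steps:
u(m) = 2*m*(4 + m) (u(m) = (2*m)*(4 + m) = 2*m*(4 + m))
M(l) = 0 (M(l) = 2*(-4)*(4 - 4) = 2*(-4)*0 = 0)
b(x, O) = (9 + O)/x (b(x, O) = (O + 9)/(x + 0) = (9 + O)/x)
1/b(6, 101) = 1/((9 + 101)/6) = 1/((⅙)*110) = 1/(55/3) = 3/55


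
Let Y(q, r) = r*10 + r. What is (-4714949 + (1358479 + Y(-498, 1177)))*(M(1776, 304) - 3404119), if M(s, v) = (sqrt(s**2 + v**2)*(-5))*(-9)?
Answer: 11381750171237 - 2407336560*sqrt(12682) ≈ 1.1111e+13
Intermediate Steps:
Y(q, r) = 11*r (Y(q, r) = 10*r + r = 11*r)
M(s, v) = 45*sqrt(s**2 + v**2) (M(s, v) = -5*sqrt(s**2 + v**2)*(-9) = 45*sqrt(s**2 + v**2))
(-4714949 + (1358479 + Y(-498, 1177)))*(M(1776, 304) - 3404119) = (-4714949 + (1358479 + 11*1177))*(45*sqrt(1776**2 + 304**2) - 3404119) = (-4714949 + (1358479 + 12947))*(45*sqrt(3154176 + 92416) - 3404119) = (-4714949 + 1371426)*(45*sqrt(3246592) - 3404119) = -3343523*(45*(16*sqrt(12682)) - 3404119) = -3343523*(720*sqrt(12682) - 3404119) = -3343523*(-3404119 + 720*sqrt(12682)) = 11381750171237 - 2407336560*sqrt(12682)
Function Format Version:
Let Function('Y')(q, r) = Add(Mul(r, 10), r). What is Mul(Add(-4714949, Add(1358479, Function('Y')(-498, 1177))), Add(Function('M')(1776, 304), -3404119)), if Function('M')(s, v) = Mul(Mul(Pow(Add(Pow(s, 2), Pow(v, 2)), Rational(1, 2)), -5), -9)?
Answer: Add(11381750171237, Mul(-2407336560, Pow(12682, Rational(1, 2)))) ≈ 1.1111e+13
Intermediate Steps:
Function('Y')(q, r) = Mul(11, r) (Function('Y')(q, r) = Add(Mul(10, r), r) = Mul(11, r))
Function('M')(s, v) = Mul(45, Pow(Add(Pow(s, 2), Pow(v, 2)), Rational(1, 2))) (Function('M')(s, v) = Mul(Mul(-5, Pow(Add(Pow(s, 2), Pow(v, 2)), Rational(1, 2))), -9) = Mul(45, Pow(Add(Pow(s, 2), Pow(v, 2)), Rational(1, 2))))
Mul(Add(-4714949, Add(1358479, Function('Y')(-498, 1177))), Add(Function('M')(1776, 304), -3404119)) = Mul(Add(-4714949, Add(1358479, Mul(11, 1177))), Add(Mul(45, Pow(Add(Pow(1776, 2), Pow(304, 2)), Rational(1, 2))), -3404119)) = Mul(Add(-4714949, Add(1358479, 12947)), Add(Mul(45, Pow(Add(3154176, 92416), Rational(1, 2))), -3404119)) = Mul(Add(-4714949, 1371426), Add(Mul(45, Pow(3246592, Rational(1, 2))), -3404119)) = Mul(-3343523, Add(Mul(45, Mul(16, Pow(12682, Rational(1, 2)))), -3404119)) = Mul(-3343523, Add(Mul(720, Pow(12682, Rational(1, 2))), -3404119)) = Mul(-3343523, Add(-3404119, Mul(720, Pow(12682, Rational(1, 2))))) = Add(11381750171237, Mul(-2407336560, Pow(12682, Rational(1, 2))))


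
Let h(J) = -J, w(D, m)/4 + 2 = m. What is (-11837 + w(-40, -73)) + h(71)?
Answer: -12208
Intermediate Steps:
w(D, m) = -8 + 4*m
(-11837 + w(-40, -73)) + h(71) = (-11837 + (-8 + 4*(-73))) - 1*71 = (-11837 + (-8 - 292)) - 71 = (-11837 - 300) - 71 = -12137 - 71 = -12208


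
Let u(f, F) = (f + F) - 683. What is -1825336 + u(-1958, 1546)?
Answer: -1826431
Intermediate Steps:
u(f, F) = -683 + F + f (u(f, F) = (F + f) - 683 = -683 + F + f)
-1825336 + u(-1958, 1546) = -1825336 + (-683 + 1546 - 1958) = -1825336 - 1095 = -1826431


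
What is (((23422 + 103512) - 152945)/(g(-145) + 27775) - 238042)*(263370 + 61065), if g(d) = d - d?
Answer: -429009650855607/5555 ≈ -7.7229e+10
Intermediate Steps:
g(d) = 0
(((23422 + 103512) - 152945)/(g(-145) + 27775) - 238042)*(263370 + 61065) = (((23422 + 103512) - 152945)/(0 + 27775) - 238042)*(263370 + 61065) = ((126934 - 152945)/27775 - 238042)*324435 = (-26011*1/27775 - 238042)*324435 = (-26011/27775 - 238042)*324435 = -6611642561/27775*324435 = -429009650855607/5555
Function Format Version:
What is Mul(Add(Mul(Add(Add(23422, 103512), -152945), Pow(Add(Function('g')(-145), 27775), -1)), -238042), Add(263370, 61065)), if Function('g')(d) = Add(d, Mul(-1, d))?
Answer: Rational(-429009650855607, 5555) ≈ -7.7229e+10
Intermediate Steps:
Function('g')(d) = 0
Mul(Add(Mul(Add(Add(23422, 103512), -152945), Pow(Add(Function('g')(-145), 27775), -1)), -238042), Add(263370, 61065)) = Mul(Add(Mul(Add(Add(23422, 103512), -152945), Pow(Add(0, 27775), -1)), -238042), Add(263370, 61065)) = Mul(Add(Mul(Add(126934, -152945), Pow(27775, -1)), -238042), 324435) = Mul(Add(Mul(-26011, Rational(1, 27775)), -238042), 324435) = Mul(Add(Rational(-26011, 27775), -238042), 324435) = Mul(Rational(-6611642561, 27775), 324435) = Rational(-429009650855607, 5555)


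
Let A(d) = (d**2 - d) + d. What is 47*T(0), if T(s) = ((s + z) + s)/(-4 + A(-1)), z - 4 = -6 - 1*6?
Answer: 376/3 ≈ 125.33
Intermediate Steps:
z = -8 (z = 4 + (-6 - 1*6) = 4 + (-6 - 6) = 4 - 12 = -8)
A(d) = d**2
T(s) = 8/3 - 2*s/3 (T(s) = ((s - 8) + s)/(-4 + (-1)**2) = ((-8 + s) + s)/(-4 + 1) = (-8 + 2*s)/(-3) = (-8 + 2*s)*(-1/3) = 8/3 - 2*s/3)
47*T(0) = 47*(8/3 - 2/3*0) = 47*(8/3 + 0) = 47*(8/3) = 376/3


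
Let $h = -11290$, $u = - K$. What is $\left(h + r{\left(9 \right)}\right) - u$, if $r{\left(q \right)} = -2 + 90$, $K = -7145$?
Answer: $-18347$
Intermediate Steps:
$u = 7145$ ($u = \left(-1\right) \left(-7145\right) = 7145$)
$r{\left(q \right)} = 88$
$\left(h + r{\left(9 \right)}\right) - u = \left(-11290 + 88\right) - 7145 = -11202 - 7145 = -18347$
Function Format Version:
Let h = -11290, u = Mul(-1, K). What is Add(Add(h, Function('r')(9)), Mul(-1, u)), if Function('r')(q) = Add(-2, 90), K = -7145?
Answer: -18347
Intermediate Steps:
u = 7145 (u = Mul(-1, -7145) = 7145)
Function('r')(q) = 88
Add(Add(h, Function('r')(9)), Mul(-1, u)) = Add(Add(-11290, 88), Mul(-1, 7145)) = Add(-11202, -7145) = -18347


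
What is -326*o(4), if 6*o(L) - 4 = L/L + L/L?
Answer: -326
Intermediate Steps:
o(L) = 1 (o(L) = ⅔ + (L/L + L/L)/6 = ⅔ + (1 + 1)/6 = ⅔ + (⅙)*2 = ⅔ + ⅓ = 1)
-326*o(4) = -326*1 = -326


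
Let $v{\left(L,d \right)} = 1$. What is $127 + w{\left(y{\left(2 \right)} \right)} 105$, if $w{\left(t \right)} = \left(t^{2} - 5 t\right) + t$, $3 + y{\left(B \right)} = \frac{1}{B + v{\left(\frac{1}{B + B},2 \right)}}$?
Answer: $\frac{5981}{3} \approx 1993.7$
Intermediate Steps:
$y{\left(B \right)} = -3 + \frac{1}{1 + B}$ ($y{\left(B \right)} = -3 + \frac{1}{B + 1} = -3 + \frac{1}{1 + B}$)
$w{\left(t \right)} = t^{2} - 4 t$
$127 + w{\left(y{\left(2 \right)} \right)} 105 = 127 + \frac{-2 - 6}{1 + 2} \left(-4 + \frac{-2 - 6}{1 + 2}\right) 105 = 127 + \frac{-2 - 6}{3} \left(-4 + \frac{-2 - 6}{3}\right) 105 = 127 + \frac{1}{3} \left(-8\right) \left(-4 + \frac{1}{3} \left(-8\right)\right) 105 = 127 + - \frac{8 \left(-4 - \frac{8}{3}\right)}{3} \cdot 105 = 127 + \left(- \frac{8}{3}\right) \left(- \frac{20}{3}\right) 105 = 127 + \frac{160}{9} \cdot 105 = 127 + \frac{5600}{3} = \frac{5981}{3}$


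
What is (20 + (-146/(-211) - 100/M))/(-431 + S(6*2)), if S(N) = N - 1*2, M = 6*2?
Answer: -7823/266493 ≈ -0.029355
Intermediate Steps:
M = 12
S(N) = -2 + N (S(N) = N - 2 = -2 + N)
(20 + (-146/(-211) - 100/M))/(-431 + S(6*2)) = (20 + (-146/(-211) - 100/12))/(-431 + (-2 + 6*2)) = (20 + (-146*(-1/211) - 100*1/12))/(-431 + (-2 + 12)) = (20 + (146/211 - 25/3))/(-431 + 10) = (20 - 4837/633)/(-421) = (7823/633)*(-1/421) = -7823/266493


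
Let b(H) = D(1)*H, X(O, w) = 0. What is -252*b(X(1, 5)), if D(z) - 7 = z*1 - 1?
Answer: 0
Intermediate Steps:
D(z) = 6 + z (D(z) = 7 + (z*1 - 1) = 7 + (z - 1) = 7 + (-1 + z) = 6 + z)
b(H) = 7*H (b(H) = (6 + 1)*H = 7*H)
-252*b(X(1, 5)) = -1764*0 = -252*0 = 0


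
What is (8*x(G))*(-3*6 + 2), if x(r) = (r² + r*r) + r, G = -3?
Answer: -1920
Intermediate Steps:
x(r) = r + 2*r² (x(r) = (r² + r²) + r = 2*r² + r = r + 2*r²)
(8*x(G))*(-3*6 + 2) = (8*(-3*(1 + 2*(-3))))*(-3*6 + 2) = (8*(-3*(1 - 6)))*(-18 + 2) = (8*(-3*(-5)))*(-16) = (8*15)*(-16) = 120*(-16) = -1920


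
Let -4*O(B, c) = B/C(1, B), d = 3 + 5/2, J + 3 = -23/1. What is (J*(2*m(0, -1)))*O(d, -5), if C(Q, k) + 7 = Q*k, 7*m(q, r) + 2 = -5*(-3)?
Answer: -1859/21 ≈ -88.524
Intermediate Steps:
J = -26 (J = -3 - 23/1 = -3 - 23*1 = -3 - 23 = -26)
m(q, r) = 13/7 (m(q, r) = -2/7 + (-5*(-3))/7 = -2/7 + (1/7)*15 = -2/7 + 15/7 = 13/7)
d = 11/2 (d = 3 + 5*(1/2) = 3 + 5/2 = 11/2 ≈ 5.5000)
C(Q, k) = -7 + Q*k
O(B, c) = -B/(4*(-7 + B)) (O(B, c) = -B/(4*(-7 + 1*B)) = -B/(4*(-7 + B)))
(J*(2*m(0, -1)))*O(d, -5) = (-52*13/7)*(-1*11/2/(-28 + 4*(11/2))) = (-26*26/7)*(-1*11/2/(-28 + 22)) = -(-676)*11/(7*2*(-6)) = -(-676)*11*(-1)/(7*2*6) = -676/7*11/12 = -1859/21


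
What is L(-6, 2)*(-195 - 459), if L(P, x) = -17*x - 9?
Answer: 28122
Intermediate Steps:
L(P, x) = -9 - 17*x
L(-6, 2)*(-195 - 459) = (-9 - 17*2)*(-195 - 459) = (-9 - 34)*(-654) = -43*(-654) = 28122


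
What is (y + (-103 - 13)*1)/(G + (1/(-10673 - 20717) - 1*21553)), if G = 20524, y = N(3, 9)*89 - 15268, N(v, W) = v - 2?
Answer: 480110050/32300311 ≈ 14.864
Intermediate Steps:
N(v, W) = -2 + v
y = -15179 (y = (-2 + 3)*89 - 15268 = 1*89 - 15268 = 89 - 15268 = -15179)
(y + (-103 - 13)*1)/(G + (1/(-10673 - 20717) - 1*21553)) = (-15179 + (-103 - 13)*1)/(20524 + (1/(-10673 - 20717) - 1*21553)) = (-15179 - 116*1)/(20524 + (1/(-31390) - 21553)) = (-15179 - 116)/(20524 + (-1/31390 - 21553)) = -15295/(20524 - 676548671/31390) = -15295/(-32300311/31390) = -15295*(-31390/32300311) = 480110050/32300311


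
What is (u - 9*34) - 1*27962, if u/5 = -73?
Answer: -28633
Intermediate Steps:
u = -365 (u = 5*(-73) = -365)
(u - 9*34) - 1*27962 = (-365 - 9*34) - 1*27962 = (-365 - 306) - 27962 = -671 - 27962 = -28633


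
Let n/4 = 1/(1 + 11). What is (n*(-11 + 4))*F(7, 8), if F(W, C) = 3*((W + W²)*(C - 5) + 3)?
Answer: -1197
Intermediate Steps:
n = ⅓ (n = 4/(1 + 11) = 4/12 = 4*(1/12) = ⅓ ≈ 0.33333)
F(W, C) = 9 + 3*(-5 + C)*(W + W²) (F(W, C) = 3*((W + W²)*(-5 + C) + 3) = 3*((-5 + C)*(W + W²) + 3) = 3*(3 + (-5 + C)*(W + W²)) = 9 + 3*(-5 + C)*(W + W²))
(n*(-11 + 4))*F(7, 8) = ((-11 + 4)/3)*(9 - 15*7 - 15*7² + 3*8*7 + 3*8*7²) = ((⅓)*(-7))*(9 - 105 - 15*49 + 168 + 3*8*49) = -7*(9 - 105 - 735 + 168 + 1176)/3 = -7/3*513 = -1197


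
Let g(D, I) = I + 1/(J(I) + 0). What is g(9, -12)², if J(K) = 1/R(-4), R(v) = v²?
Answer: 16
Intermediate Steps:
J(K) = 1/16 (J(K) = 1/((-4)²) = 1/16)
g(D, I) = 16 + I (g(D, I) = I + 1/(1/16 + 0) = I + 1/(1/16) = I + 16 = 16 + I)
g(9, -12)² = (16 - 12)² = 4² = 16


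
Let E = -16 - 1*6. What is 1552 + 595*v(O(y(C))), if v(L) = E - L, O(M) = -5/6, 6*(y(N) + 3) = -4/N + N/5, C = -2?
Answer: -66253/6 ≈ -11042.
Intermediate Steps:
E = -22 (E = -16 - 6 = -22)
y(N) = -3 - 2/(3*N) + N/30 (y(N) = -3 + (-4/N + N/5)/6 = -3 + (-2/(3*N) + N/30) = -3 - 2/(3*N) + N/30)
O(M) = -5/6 (O(M) = -5*1/6 = -5/6)
v(L) = -22 - L
1552 + 595*v(O(y(C))) = 1552 + 595*(-22 - 1*(-5/6)) = 1552 + 595*(-22 + 5/6) = 1552 + 595*(-127/6) = 1552 - 75565/6 = -66253/6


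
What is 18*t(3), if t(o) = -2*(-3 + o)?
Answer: 0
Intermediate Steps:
t(o) = 6 - 2*o
18*t(3) = 18*(6 - 2*3) = 18*(6 - 6) = 18*0 = 0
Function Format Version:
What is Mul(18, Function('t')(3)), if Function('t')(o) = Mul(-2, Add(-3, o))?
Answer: 0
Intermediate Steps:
Function('t')(o) = Add(6, Mul(-2, o))
Mul(18, Function('t')(3)) = Mul(18, Add(6, Mul(-2, 3))) = Mul(18, Add(6, -6)) = Mul(18, 0) = 0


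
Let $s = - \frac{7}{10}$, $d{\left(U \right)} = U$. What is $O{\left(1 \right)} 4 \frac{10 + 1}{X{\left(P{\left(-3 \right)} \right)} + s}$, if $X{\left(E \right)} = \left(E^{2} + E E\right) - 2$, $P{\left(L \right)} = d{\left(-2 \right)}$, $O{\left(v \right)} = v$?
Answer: $\frac{440}{53} \approx 8.3019$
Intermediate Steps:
$P{\left(L \right)} = -2$
$X{\left(E \right)} = -2 + 2 E^{2}$ ($X{\left(E \right)} = \left(E^{2} + E^{2}\right) - 2 = 2 E^{2} - 2 = -2 + 2 E^{2}$)
$s = - \frac{7}{10}$ ($s = \left(-7\right) \frac{1}{10} = - \frac{7}{10} \approx -0.7$)
$O{\left(1 \right)} 4 \frac{10 + 1}{X{\left(P{\left(-3 \right)} \right)} + s} = 1 \cdot 4 \frac{10 + 1}{\left(-2 + 2 \left(-2\right)^{2}\right) - \frac{7}{10}} = 4 \frac{11}{\left(-2 + 2 \cdot 4\right) - \frac{7}{10}} = 4 \frac{11}{\left(-2 + 8\right) - \frac{7}{10}} = 4 \frac{11}{6 - \frac{7}{10}} = 4 \frac{11}{\frac{53}{10}} = 4 \cdot 11 \cdot \frac{10}{53} = 4 \cdot \frac{110}{53} = \frac{440}{53}$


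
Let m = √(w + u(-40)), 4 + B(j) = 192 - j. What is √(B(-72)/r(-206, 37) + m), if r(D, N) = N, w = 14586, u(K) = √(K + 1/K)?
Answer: √(962000 + 13690*√5*√(291720 + I*√16010))/370 ≈ 11.305 + 0.0011584*I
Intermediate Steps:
B(j) = 188 - j (B(j) = -4 + (192 - j) = 188 - j)
m = √(14586 + I*√16010/20) (m = √(14586 + √(-40 + 1/(-40))) = √(14586 + √(-40 - 1/40)) = √(14586 + √(-1601/40)) = √(14586 + I*√16010/20) ≈ 120.77 + 0.0262*I)
√(B(-72)/r(-206, 37) + m) = √((188 - 1*(-72))/37 + √(1458600 + 5*I*√16010)/10) = √((188 + 72)*(1/37) + √(1458600 + 5*I*√16010)/10) = √(260*(1/37) + √(1458600 + 5*I*√16010)/10) = √(260/37 + √(1458600 + 5*I*√16010)/10)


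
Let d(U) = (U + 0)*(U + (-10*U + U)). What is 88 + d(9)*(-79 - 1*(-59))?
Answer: 13048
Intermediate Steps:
d(U) = -8*U**2 (d(U) = U*(U - 9*U) = U*(-8*U) = -8*U**2)
88 + d(9)*(-79 - 1*(-59)) = 88 + (-8*9**2)*(-79 - 1*(-59)) = 88 + (-8*81)*(-79 + 59) = 88 - 648*(-20) = 88 + 12960 = 13048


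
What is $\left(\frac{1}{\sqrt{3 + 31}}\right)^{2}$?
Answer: $\frac{1}{34} \approx 0.029412$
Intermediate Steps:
$\left(\frac{1}{\sqrt{3 + 31}}\right)^{2} = \left(\frac{1}{\sqrt{34}}\right)^{2} = \left(\frac{\sqrt{34}}{34}\right)^{2} = \frac{1}{34}$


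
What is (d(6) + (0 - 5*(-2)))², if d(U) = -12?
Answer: 4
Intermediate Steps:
(d(6) + (0 - 5*(-2)))² = (-12 + (0 - 5*(-2)))² = (-12 + (0 + 10))² = (-12 + 10)² = (-2)² = 4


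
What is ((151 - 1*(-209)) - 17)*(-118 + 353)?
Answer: 80605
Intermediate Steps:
((151 - 1*(-209)) - 17)*(-118 + 353) = ((151 + 209) - 17)*235 = (360 - 17)*235 = 343*235 = 80605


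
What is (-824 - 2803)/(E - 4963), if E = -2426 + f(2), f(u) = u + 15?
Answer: 3627/7372 ≈ 0.49200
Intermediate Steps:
f(u) = 15 + u
E = -2409 (E = -2426 + (15 + 2) = -2426 + 17 = -2409)
(-824 - 2803)/(E - 4963) = (-824 - 2803)/(-2409 - 4963) = -3627/(-7372) = -3627*(-1/7372) = 3627/7372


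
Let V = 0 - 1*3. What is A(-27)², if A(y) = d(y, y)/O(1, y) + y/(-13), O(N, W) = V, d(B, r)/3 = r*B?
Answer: 89302500/169 ≈ 5.2842e+5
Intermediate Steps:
d(B, r) = 3*B*r (d(B, r) = 3*(r*B) = 3*(B*r) = 3*B*r)
V = -3 (V = 0 - 3 = -3)
O(N, W) = -3
A(y) = -y² - y/13 (A(y) = (3*y*y)/(-3) + y/(-13) = (3*y²)*(-⅓) + y*(-1/13) = -y² - y/13)
A(-27)² = (-1*(-27)*(1/13 - 27))² = (-1*(-27)*(-350/13))² = (-9450/13)² = 89302500/169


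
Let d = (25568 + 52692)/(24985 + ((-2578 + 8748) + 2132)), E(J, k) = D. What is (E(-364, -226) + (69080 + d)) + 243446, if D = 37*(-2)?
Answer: 10400667984/33287 ≈ 3.1245e+5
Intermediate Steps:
D = -74
E(J, k) = -74
d = 78260/33287 (d = 78260/(24985 + (6170 + 2132)) = 78260/(24985 + 8302) = 78260/33287 ≈ 2.3511)
(E(-364, -226) + (69080 + d)) + 243446 = (-74 + (69080 + 78260/33287)) + 243446 = (-74 + 2299544220/33287) + 243446 = 2297080982/33287 + 243446 = 10400667984/33287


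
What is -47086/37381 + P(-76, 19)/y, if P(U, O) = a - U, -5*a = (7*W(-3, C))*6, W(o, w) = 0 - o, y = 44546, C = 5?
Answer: -5238985003/4162935065 ≈ -1.2585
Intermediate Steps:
W(o, w) = -o
a = -126/5 (a = -7*(-1*(-3))*6/5 = -7*3*6/5 = -21*6/5 = -1/5*126 = -126/5 ≈ -25.200)
P(U, O) = -126/5 - U
-47086/37381 + P(-76, 19)/y = -47086/37381 + (-126/5 - 1*(-76))/44546 = -47086*1/37381 + (-126/5 + 76)*(1/44546) = -47086/37381 + (254/5)*(1/44546) = -47086/37381 + 127/111365 = -5238985003/4162935065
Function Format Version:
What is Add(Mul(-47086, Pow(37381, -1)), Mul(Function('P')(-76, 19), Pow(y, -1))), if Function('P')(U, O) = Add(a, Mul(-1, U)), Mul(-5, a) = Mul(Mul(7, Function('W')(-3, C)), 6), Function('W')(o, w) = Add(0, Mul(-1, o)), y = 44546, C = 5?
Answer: Rational(-5238985003, 4162935065) ≈ -1.2585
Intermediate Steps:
Function('W')(o, w) = Mul(-1, o)
a = Rational(-126, 5) (a = Mul(Rational(-1, 5), Mul(Mul(7, Mul(-1, -3)), 6)) = Mul(Rational(-1, 5), Mul(Mul(7, 3), 6)) = Mul(Rational(-1, 5), Mul(21, 6)) = Mul(Rational(-1, 5), 126) = Rational(-126, 5) ≈ -25.200)
Function('P')(U, O) = Add(Rational(-126, 5), Mul(-1, U))
Add(Mul(-47086, Pow(37381, -1)), Mul(Function('P')(-76, 19), Pow(y, -1))) = Add(Mul(-47086, Pow(37381, -1)), Mul(Add(Rational(-126, 5), Mul(-1, -76)), Pow(44546, -1))) = Add(Mul(-47086, Rational(1, 37381)), Mul(Add(Rational(-126, 5), 76), Rational(1, 44546))) = Add(Rational(-47086, 37381), Mul(Rational(254, 5), Rational(1, 44546))) = Add(Rational(-47086, 37381), Rational(127, 111365)) = Rational(-5238985003, 4162935065)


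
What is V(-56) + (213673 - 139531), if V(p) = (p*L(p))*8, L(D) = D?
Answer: 99230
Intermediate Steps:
V(p) = 8*p**2 (V(p) = (p*p)*8 = p**2*8 = 8*p**2)
V(-56) + (213673 - 139531) = 8*(-56)**2 + (213673 - 139531) = 8*3136 + 74142 = 25088 + 74142 = 99230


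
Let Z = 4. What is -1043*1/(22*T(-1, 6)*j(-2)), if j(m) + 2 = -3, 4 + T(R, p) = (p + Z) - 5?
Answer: 1043/110 ≈ 9.4818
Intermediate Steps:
T(R, p) = -5 + p (T(R, p) = -4 + ((p + 4) - 5) = -4 + ((4 + p) - 5) = -4 + (-1 + p) = -5 + p)
j(m) = -5 (j(m) = -2 - 3 = -5)
-1043*1/(22*T(-1, 6)*j(-2)) = -1043*(-1/(110*(-5 + 6))) = -1043/((-110*1)) = -1043/(-110) = -1043*(-1/110) = 1043/110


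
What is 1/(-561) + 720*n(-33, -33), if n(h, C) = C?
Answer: -13329361/561 ≈ -23760.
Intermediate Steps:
1/(-561) + 720*n(-33, -33) = 1/(-561) + 720*(-33) = -1/561 - 23760 = -13329361/561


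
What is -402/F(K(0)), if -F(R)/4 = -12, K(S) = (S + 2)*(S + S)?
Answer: -67/8 ≈ -8.3750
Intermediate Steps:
K(S) = 2*S*(2 + S) (K(S) = (2 + S)*(2*S) = 2*S*(2 + S))
F(R) = 48 (F(R) = -4*(-12) = 48)
-402/F(K(0)) = -402/48 = -402*1/48 = -67/8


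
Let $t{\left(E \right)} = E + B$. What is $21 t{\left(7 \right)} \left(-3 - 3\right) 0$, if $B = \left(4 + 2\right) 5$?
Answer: $0$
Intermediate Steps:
$B = 30$ ($B = 6 \cdot 5 = 30$)
$t{\left(E \right)} = 30 + E$ ($t{\left(E \right)} = E + 30 = 30 + E$)
$21 t{\left(7 \right)} \left(-3 - 3\right) 0 = 21 \left(30 + 7\right) \left(-3 - 3\right) 0 = 21 \cdot 37 \left(\left(-6\right) 0\right) = 777 \cdot 0 = 0$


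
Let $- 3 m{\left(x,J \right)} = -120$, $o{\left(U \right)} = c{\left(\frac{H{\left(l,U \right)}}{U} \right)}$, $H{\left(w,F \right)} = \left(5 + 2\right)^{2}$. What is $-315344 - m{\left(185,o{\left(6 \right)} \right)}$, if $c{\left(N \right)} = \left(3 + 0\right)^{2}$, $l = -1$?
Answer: $-315384$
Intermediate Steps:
$H{\left(w,F \right)} = 49$ ($H{\left(w,F \right)} = 7^{2} = 49$)
$c{\left(N \right)} = 9$ ($c{\left(N \right)} = 3^{2} = 9$)
$o{\left(U \right)} = 9$
$m{\left(x,J \right)} = 40$ ($m{\left(x,J \right)} = \left(- \frac{1}{3}\right) \left(-120\right) = 40$)
$-315344 - m{\left(185,o{\left(6 \right)} \right)} = -315344 - 40 = -315384$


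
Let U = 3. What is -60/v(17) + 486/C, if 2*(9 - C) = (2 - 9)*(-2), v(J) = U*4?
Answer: 238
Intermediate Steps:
v(J) = 12 (v(J) = 3*4 = 12)
C = 2 (C = 9 - (2 - 9)*(-2)/2 = 9 - (-7)*(-2)/2 = 9 - ½*14 = 9 - 7 = 2)
-60/v(17) + 486/C = -60/12 + 486/2 = -60*1/12 + 486*(½) = -5 + 243 = 238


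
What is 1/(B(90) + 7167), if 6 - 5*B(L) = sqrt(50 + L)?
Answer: 179205/1284577141 + 10*sqrt(35)/1284577141 ≈ 0.00013955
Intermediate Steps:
B(L) = 6/5 - sqrt(50 + L)/5
1/(B(90) + 7167) = 1/((6/5 - sqrt(50 + 90)/5) + 7167) = 1/((6/5 - 2*sqrt(35)/5) + 7167) = 1/(35841/5 - 2*sqrt(35)/5)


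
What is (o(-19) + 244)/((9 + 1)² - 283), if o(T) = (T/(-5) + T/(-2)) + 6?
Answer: -2633/1830 ≈ -1.4388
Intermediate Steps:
o(T) = 6 - 7*T/10 (o(T) = (T*(-⅕) + T*(-½)) + 6 = (-T/5 - T/2) + 6 = -7*T/10 + 6 = 6 - 7*T/10)
(o(-19) + 244)/((9 + 1)² - 283) = ((6 - 7/10*(-19)) + 244)/((9 + 1)² - 283) = ((6 + 133/10) + 244)/(10² - 283) = (193/10 + 244)/(100 - 283) = (2633/10)/(-183) = (2633/10)*(-1/183) = -2633/1830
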